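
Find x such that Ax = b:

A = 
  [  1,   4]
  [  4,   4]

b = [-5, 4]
Row reduce the augmented matrix [A|b]:
R2 → R2 - (4)·R1
REF = 
  [  1,   4,  -5]
  [  0, -12,  24]

Back-substitution:
x₂ = 24 / (-12) = -2
x₁ = (-5 - (4)(-2)) / 1 = 3

x = [3, -2]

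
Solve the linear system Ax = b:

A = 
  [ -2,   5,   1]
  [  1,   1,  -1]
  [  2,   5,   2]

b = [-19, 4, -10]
Row reduce the augmented matrix [A|b]:
R2 → R2 + (1/2)·R1
R3 → R3 + (1)·R1
R3 → R3 - (20/7)·R2
REF = 
  [   -2,     5,     1,   -19]
  [    0,   7/2,  -1/2, -11/2]
  [    0,     0,  31/7, -93/7]

Back-substitution:
x₃ = (-93/7) / (31/7) = -3
x₂ = (-11/2 - (-1/2)(-3)) / (7/2) = -2
x₁ = (-19 - (5)(-2) - (1)(-3)) / (-2) = 3

x = [3, -2, -3]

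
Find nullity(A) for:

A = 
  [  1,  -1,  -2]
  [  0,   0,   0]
nullity(A) = 2

Row reduce:
(no row operations needed)
REF = 
  [  1,  -1,  -2]
  [  0,   0,   0]
Pivot columns: 1 → 1 pivot.
rank(A) = 1, so nullity(A) = 3 - 1 = 2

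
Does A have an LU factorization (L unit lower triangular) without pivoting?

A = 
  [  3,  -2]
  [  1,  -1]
Yes.
A[1,1] = 3 ≠ 0, so Gaussian elimination proceeds without a row swap: multiplier ℓ₂₁ = (1)/(3) = 1/3, and U[2,2] = -1 - (1/3)(-2) = -1/3.
L = 
  [  1,   0]
  [1/3,   1]
U = 
  [   3,   -2]
  [   0, -1/3]
Check row 2 of LU: [(1/3)(3), (1/3)(-2) + (-1/3)] = [1, -1] = row 2 of A ✓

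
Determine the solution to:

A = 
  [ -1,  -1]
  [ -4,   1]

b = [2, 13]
Row reduce the augmented matrix [A|b]:
R2 → R2 - (4)·R1
REF = 
  [ -1,  -1,   2]
  [  0,   5,   5]

Back-substitution:
x₂ = 5 / 5 = 1
x₁ = (2 - (-1)(1)) / (-1) = -3

x = [-3, 1]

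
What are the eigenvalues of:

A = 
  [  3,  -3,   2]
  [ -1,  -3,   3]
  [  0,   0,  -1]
λ = -1, 2√3, -2√3  (≈ -1, 3.464, -3.464)

Characteristic polynomial: det(λI - A) = λ³ + λ² - 12λ - 12
Testing integer divisors of the constant term: p(-1) = 0, so (λ + 1) is a factor:
p(λ) = (λ + 1)(λ² - 12)
λ² - 12 = 0  ⇒  λ = (0 ± √((0)² - 4·(-12)))/2 = (0 ± √(48))/2
  = 2√3,  -2√3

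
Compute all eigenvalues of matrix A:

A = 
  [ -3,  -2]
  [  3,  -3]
λ = -3 + i√6, -3 - i√6  (≈ -3 + 2.449i, -3 - 2.449i)

tr(A) = -6, det(A) = 15
Characteristic polynomial: λ² - tr(A)λ + det(A) = λ² + 6λ + 15
λ² + 6λ + 15 = 0  ⇒  λ = (-6 ± √((6)² - 4·(15)))/2 = (-6 ± √(-24))/2
  = -3 + i√6,  -3 - i√6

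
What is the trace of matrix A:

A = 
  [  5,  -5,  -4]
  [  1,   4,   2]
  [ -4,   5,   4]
13

tr(A) = 5 + 4 + 4 = 13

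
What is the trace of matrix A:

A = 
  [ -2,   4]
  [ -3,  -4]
-6

tr(A) = -2 + -4 = -6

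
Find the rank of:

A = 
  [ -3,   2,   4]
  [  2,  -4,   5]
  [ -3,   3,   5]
Row reduce:
R2 → R2 + (2/3)·R1
R3 → R3 - (1)·R1
R3 → R3 + (3/8)·R2
REF = 
  [  -3,    2,    4]
  [   0, -8/3, 23/3]
  [   0,    0, 31/8]
Pivot columns: 1, 2, 3 → 3 pivots.

rank(A) = 3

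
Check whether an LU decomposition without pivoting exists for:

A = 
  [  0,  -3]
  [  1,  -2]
No.
A[1,1] = 0 but A[2,1] = 1 ≠ 0. Any LU with L unit lower triangular has (LU)[1,1] = U[1,1] and (LU)[2,1] = L[2,1]·U[1,1]; matching A forces U[1,1] = 0, which then forces (LU)[2,1] = 0 ≠ 1. A row swap (pivoting) is required.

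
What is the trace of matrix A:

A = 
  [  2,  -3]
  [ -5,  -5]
-3

tr(A) = 2 + -5 = -3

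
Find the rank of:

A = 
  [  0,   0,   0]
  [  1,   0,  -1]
rank(A) = 1

Row reduce:
Swap R1 ↔ R2
REF = 
  [  1,   0,  -1]
  [  0,   0,   0]
Pivot columns: 1 → 1 pivot.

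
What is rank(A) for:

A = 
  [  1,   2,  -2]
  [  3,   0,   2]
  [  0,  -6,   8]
Row reduce:
R2 → R2 - (3)·R1
R3 → R3 - (1)·R2
REF = 
  [  1,   2,  -2]
  [  0,  -6,   8]
  [  0,   0,   0]
Pivot columns: 1, 2 → 2 pivots.

rank(A) = 2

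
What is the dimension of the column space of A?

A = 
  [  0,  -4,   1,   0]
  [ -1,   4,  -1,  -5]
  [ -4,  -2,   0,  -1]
Row reduce:
Swap R1 ↔ R2
R3 → R3 - (4)·R1
R3 → R3 - (9/2)·R2
REF = 
  [  -1,    4,   -1,   -5]
  [   0,   -4,    1,    0]
  [   0,    0, -1/2,   19]
Pivot columns: 1, 2, 3 → 3 pivots.
dim(Col(A)) = number of pivot columns = 3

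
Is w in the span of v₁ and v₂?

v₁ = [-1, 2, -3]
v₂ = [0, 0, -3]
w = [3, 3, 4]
No

Form the augmented matrix and row-reduce:
[v₁|v₂|w] = 
  [ -1,   0,   3]
  [  2,   0,   3]
  [ -3,  -3,   4]
R2 → R2 + (2)·R1
R3 → R3 - (3)·R1
Swap R2 ↔ R3
REF = 
  [ -1,   0,   3]
  [  0,  -3,  -5]
  [  0,   0,   9]

Row 3 reads [0 0 | 9], i.e. 0 = 9, so the system is inconsistent and w ∉ span{v₁, v₂}.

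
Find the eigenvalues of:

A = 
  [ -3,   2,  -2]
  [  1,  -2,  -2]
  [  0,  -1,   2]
Characteristic polynomial: det(λI - A) = λ³ + 3λ² - 8λ - 16
Testing integer divisors of the constant term: p(-4) = 0, so (λ + 4) is a factor:
p(λ) = (λ + 4)(λ² - λ - 4)
λ² - λ - 4 = 0  ⇒  λ = (1 ± √((-1)² - 4·(-4)))/2 = (1 ± √(17))/2
  = (1 + √17)/2,  (1 - √17)/2

λ = -4, (1 + √17)/2, (1 - √17)/2  (≈ -4, 2.562, -1.562)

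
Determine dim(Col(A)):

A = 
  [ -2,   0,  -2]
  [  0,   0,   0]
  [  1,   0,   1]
dim(Col(A)) = 1

Row reduce:
R3 → R3 + (1/2)·R1
REF = 
  [ -2,   0,  -2]
  [  0,   0,   0]
  [  0,   0,   0]
Pivot columns: 1 → 1 pivot.
dim(Col(A)) = number of pivot columns = 1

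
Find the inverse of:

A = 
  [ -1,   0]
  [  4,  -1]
det(A) = (-1)(-1) - (0)(4) = 1
For a 2×2 matrix, A⁻¹ = (1/det(A)) · [[d, -b], [-c, a]]
    = (1) · [[-1, 0], [-4, -1]]

A⁻¹ = 
  [ -1,   0]
  [ -4,  -1]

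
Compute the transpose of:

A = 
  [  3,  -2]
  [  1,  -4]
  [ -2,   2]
Aᵀ = 
  [  3,   1,  -2]
  [ -2,  -4,   2]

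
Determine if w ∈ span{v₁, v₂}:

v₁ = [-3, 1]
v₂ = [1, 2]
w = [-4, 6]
Yes

Form the augmented matrix and row-reduce:
[v₁|v₂|w] = 
  [ -3,   1,  -4]
  [  1,   2,   6]
R2 → R2 + (1/3)·R1
REF = 
  [  -3,    1,   -4]
  [   0,  7/3, 14/3]

No row of the form [0 0 | nonzero], so the system is consistent. Back-substitution gives c₁ = 2, c₂ = 2: w = (2)·v₁ + (2)·v₂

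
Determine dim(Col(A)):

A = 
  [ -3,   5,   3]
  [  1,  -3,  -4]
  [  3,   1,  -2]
Row reduce:
R2 → R2 + (1/3)·R1
R3 → R3 + (1)·R1
R3 → R3 + (9/2)·R2
REF = 
  [   -3,     5,     3]
  [    0,  -4/3,    -3]
  [    0,     0, -25/2]
Pivot columns: 1, 2, 3 → 3 pivots.
dim(Col(A)) = number of pivot columns = 3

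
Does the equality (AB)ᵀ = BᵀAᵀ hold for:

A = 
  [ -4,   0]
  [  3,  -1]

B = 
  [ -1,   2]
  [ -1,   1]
Yes

(AB)ᵀ = 
  [  4,  -2]
  [ -8,   5]

BᵀAᵀ = 
  [  4,  -2]
  [ -8,   5]

Both sides are equal — this is the standard identity (AB)ᵀ = BᵀAᵀ, which holds for all A, B.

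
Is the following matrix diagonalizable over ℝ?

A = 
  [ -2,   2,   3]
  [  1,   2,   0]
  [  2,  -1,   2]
Yes

Characteristic polynomial: det(λI - A) = λ³ - 2λ² - 12λ + 27
Testing integer divisors of the constant term: p(3) = 0, so (λ - 3) is a factor:
p(λ) = (λ - 3)(λ² + λ - 9)
λ² + λ - 9 = 0  ⇒  λ = (-1 ± √((1)² - 4·(-9)))/2 = (-1 ± √(37))/2
  = (-1 + √37)/2,  (-1 - √37)/2
Eigenvalues: 3, (-1 + √37)/2, (-1 - √37)/2  (≈ 3, 2.541, -3.541)
The two irrational eigenvalues are distinct (simple), so each has alg. mult. = geom. mult. = 1.
λ=3: alg. mult. = 1, geom. mult. = 3 - rank(A - (3)I) = 3 - 2 = 1
Sum of geometric multiplicities equals n, so A has n independent eigenvectors.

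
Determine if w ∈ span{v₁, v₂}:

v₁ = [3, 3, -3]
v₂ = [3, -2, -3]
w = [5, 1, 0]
No

Form the augmented matrix and row-reduce:
[v₁|v₂|w] = 
  [  3,   3,   5]
  [  3,  -2,   1]
  [ -3,  -3,   0]
R2 → R2 - (1)·R1
R3 → R3 + (1)·R1
REF = 
  [  3,   3,   5]
  [  0,  -5,  -4]
  [  0,   0,   5]

Row 3 reads [0 0 | 5], i.e. 0 = 5, so the system is inconsistent and w ∉ span{v₁, v₂}.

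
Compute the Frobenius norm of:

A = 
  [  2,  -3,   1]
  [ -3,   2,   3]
||A||_F = 6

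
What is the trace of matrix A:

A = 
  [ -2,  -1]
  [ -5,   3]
1

tr(A) = -2 + 3 = 1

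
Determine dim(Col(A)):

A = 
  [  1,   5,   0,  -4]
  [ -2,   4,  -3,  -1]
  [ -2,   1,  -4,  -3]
dim(Col(A)) = 3

Row reduce:
R2 → R2 + (2)·R1
R3 → R3 + (2)·R1
R3 → R3 - (11/14)·R2
REF = 
  [     1,      5,      0,     -4]
  [     0,     14,     -3,     -9]
  [     0,      0, -23/14, -55/14]
Pivot columns: 1, 2, 3 → 3 pivots.
dim(Col(A)) = number of pivot columns = 3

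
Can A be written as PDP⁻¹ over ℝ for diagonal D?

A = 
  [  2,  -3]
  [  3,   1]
No

tr(A) = 3, det(A) = 11
Characteristic polynomial: λ² - tr(A)λ + det(A) = λ² - 3λ + 11
λ² - 3λ + 11 = 0  ⇒  λ = (3 ± √((-3)² - 4·(11)))/2 = (3 ± √(-35))/2
  = (3 + i√35)/2,  (3 - i√35)/2
Eigenvalues: (3 + i√35)/2, (3 - i√35)/2  (≈ 1.5 + 2.958i, 1.5 - 2.958i)
Has complex eigenvalues (not diagonalizable over ℝ).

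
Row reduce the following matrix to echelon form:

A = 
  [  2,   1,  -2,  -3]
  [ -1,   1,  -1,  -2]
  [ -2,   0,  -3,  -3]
Row operations:
R2 → R2 + (1/2)·R1
R3 → R3 + (1)·R1
R3 → R3 - (2/3)·R2

Resulting echelon form:
REF = 
  [    2,     1,    -2,    -3]
  [    0,   3/2,    -2,  -7/2]
  [    0,     0, -11/3, -11/3]

Rank = 3 (number of non-zero pivot rows).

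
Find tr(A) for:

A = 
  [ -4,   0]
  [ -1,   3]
-1

tr(A) = -4 + 3 = -1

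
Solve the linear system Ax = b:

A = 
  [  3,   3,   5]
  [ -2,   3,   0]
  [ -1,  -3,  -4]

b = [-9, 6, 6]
Row reduce the augmented matrix [A|b]:
R2 → R2 + (2/3)·R1
R3 → R3 + (1/3)·R1
R3 → R3 + (2/5)·R2
REF = 
  [   3,    3,    5,   -9]
  [   0,    5, 10/3,    0]
  [   0,    0,   -1,    3]

Back-substitution:
x₃ = 3 / (-1) = -3
x₂ = (0 - (10/3)(-3)) / 5 = 2
x₁ = (-9 - (3)(2) - (5)(-3)) / 3 = 0

x = [0, 2, -3]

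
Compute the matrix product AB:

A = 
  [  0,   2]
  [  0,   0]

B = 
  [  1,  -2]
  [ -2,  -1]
A is 2×2 and B is 2×2, so AB is 2×2. Each entry is (row of A)·(column of B):
AB[1,1] = (0)(1) + (2)(-2) = -4
AB[1,2] = (0)(-2) + (2)(-1) = -2
AB[2,1] = (0)(1) + (0)(-2) = 0
AB[2,2] = (0)(-2) + (0)(-1) = 0

AB = 
  [ -4,  -2]
  [  0,   0]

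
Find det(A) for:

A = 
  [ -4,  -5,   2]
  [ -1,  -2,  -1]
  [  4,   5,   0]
6

Cofactor expansion along row 1:
det(A) = (-4)·((-2)(0) - (-1)(5)) - (-5)·((-1)(0) - (-1)(4)) + (2)·((-1)(5) - (-2)(4))
  = (-4)(5) - (-5)(4) + (2)(3)
  = 6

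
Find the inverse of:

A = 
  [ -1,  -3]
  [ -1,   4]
det(A) = (-1)(4) - (-3)(-1) = -7
For a 2×2 matrix, A⁻¹ = (1/det(A)) · [[d, -b], [-c, a]]
    = (-1/7) · [[4, 3], [1, -1]]

A⁻¹ = 
  [-4/7, -3/7]
  [-1/7,  1/7]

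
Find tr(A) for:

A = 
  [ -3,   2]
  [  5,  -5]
-8

tr(A) = -3 + -5 = -8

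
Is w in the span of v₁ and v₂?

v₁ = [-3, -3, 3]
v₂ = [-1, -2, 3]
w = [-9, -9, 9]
Yes

Form the augmented matrix and row-reduce:
[v₁|v₂|w] = 
  [ -3,  -1,  -9]
  [ -3,  -2,  -9]
  [  3,   3,   9]
R2 → R2 - (1)·R1
R3 → R3 + (1)·R1
R3 → R3 + (2)·R2
REF = 
  [ -3,  -1,  -9]
  [  0,  -1,   0]
  [  0,   0,   0]

No row of the form [0 0 | nonzero], so the system is consistent. Back-substitution gives c₁ = 3, c₂ = 0: w = (3)·v₁ + (0)·v₂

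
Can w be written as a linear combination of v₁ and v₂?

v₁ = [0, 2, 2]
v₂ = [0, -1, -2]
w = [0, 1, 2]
Yes

Form the augmented matrix and row-reduce:
[v₁|v₂|w] = 
  [  0,   0,   0]
  [  2,  -1,   1]
  [  2,  -2,   2]
Swap R1 ↔ R2
R3 → R3 - (1)·R1
Swap R2 ↔ R3
REF = 
  [  2,  -1,   1]
  [  0,  -1,   1]
  [  0,   0,   0]

No row of the form [0 0 | nonzero], so the system is consistent. Back-substitution gives c₁ = 0, c₂ = -1: w = (0)·v₁ + (-1)·v₂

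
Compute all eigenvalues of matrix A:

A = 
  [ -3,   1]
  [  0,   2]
tr(A) = -1, det(A) = -6
Characteristic polynomial: λ² - tr(A)λ + det(A) = λ² + λ - 6
λ² + λ - 6 = (λ + 3)(λ - 2)

λ = 2, -3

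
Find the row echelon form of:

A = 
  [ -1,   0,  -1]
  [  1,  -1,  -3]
Row operations:
R2 → R2 + (1)·R1

Resulting echelon form:
REF = 
  [ -1,   0,  -1]
  [  0,  -1,  -4]

Rank = 2 (number of non-zero pivot rows).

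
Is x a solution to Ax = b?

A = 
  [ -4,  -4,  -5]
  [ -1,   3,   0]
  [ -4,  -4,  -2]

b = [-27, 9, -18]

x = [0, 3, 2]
No

Ax = [-22, 9, -16] ≠ b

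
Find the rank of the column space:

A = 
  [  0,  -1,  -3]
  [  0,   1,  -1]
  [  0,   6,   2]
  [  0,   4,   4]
dim(Col(A)) = 2

Row reduce:
R2 → R2 + (1)·R1
R3 → R3 + (6)·R1
R4 → R4 + (4)·R1
R3 → R3 - (4)·R2
R4 → R4 - (2)·R2
REF = 
  [  0,  -1,  -3]
  [  0,   0,  -4]
  [  0,   0,   0]
  [  0,   0,   0]
Pivot columns: 2, 3 → 2 pivots.
dim(Col(A)) = number of pivot columns = 2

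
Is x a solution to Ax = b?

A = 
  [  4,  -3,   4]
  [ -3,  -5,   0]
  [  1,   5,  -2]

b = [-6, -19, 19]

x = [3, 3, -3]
No

Ax = [-9, -24, 24] ≠ b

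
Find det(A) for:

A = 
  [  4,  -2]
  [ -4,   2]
For a 2×2 matrix, det = ad - bc = (4)(2) - (-2)(-4) = 0

det(A) = 0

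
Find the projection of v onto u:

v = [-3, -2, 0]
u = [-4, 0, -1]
proj_u(v) = [-48/17, 0, -12/17]

v·u = (-3)(-4) + (-2)(0) + (0)(-1) = 12
u·u = (-4)² + (0)² + (-1)² = 17
proj_u(v) = (v·u / u·u) × u = (12/17) × u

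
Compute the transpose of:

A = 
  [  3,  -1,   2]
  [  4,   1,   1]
Aᵀ = 
  [  3,   4]
  [ -1,   1]
  [  2,   1]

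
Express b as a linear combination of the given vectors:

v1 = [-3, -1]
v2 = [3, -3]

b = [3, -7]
c1 = 1, c2 = 2

b = 1·v1 + 2·v2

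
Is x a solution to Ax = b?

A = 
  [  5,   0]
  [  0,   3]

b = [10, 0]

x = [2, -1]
No

Ax = [10, -3] ≠ b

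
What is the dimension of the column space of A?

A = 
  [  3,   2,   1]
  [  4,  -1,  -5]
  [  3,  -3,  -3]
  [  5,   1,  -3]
dim(Col(A)) = 3

Row reduce:
R2 → R2 - (4/3)·R1
R3 → R3 - (1)·R1
R4 → R4 - (5/3)·R1
R3 → R3 - (15/11)·R2
R4 → R4 - (7/11)·R2
R4 → R4 + (7/51)·R3
REF = 
  [    3,     2,     1]
  [    0, -11/3, -19/3]
  [    0,     0, 51/11]
  [    0,     0,     0]
Pivot columns: 1, 2, 3 → 3 pivots.
dim(Col(A)) = number of pivot columns = 3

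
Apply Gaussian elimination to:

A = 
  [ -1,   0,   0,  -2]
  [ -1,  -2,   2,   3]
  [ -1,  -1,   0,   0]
Row operations:
R2 → R2 - (1)·R1
R3 → R3 - (1)·R1
R3 → R3 - (1/2)·R2

Resulting echelon form:
REF = 
  [  -1,    0,    0,   -2]
  [   0,   -2,    2,    5]
  [   0,    0,   -1, -1/2]

Rank = 3 (number of non-zero pivot rows).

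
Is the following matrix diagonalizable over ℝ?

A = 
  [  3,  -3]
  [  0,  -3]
Yes

tr(A) = 0, det(A) = -9
Characteristic polynomial: λ² - tr(A)λ + det(A) = λ² - 9
λ² - 9 = (λ + 3)(λ - 3)
Eigenvalues: 3, -3
λ=-3: alg. mult. = 1, geom. mult. = 2 - rank(A - (-3)I) = 2 - 1 = 1
λ=3: alg. mult. = 1, geom. mult. = 2 - rank(A - (3)I) = 2 - 1 = 1
Sum of geometric multiplicities equals n, so A has n independent eigenvectors.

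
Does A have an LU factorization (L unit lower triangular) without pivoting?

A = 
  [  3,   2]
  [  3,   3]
Yes.
A[1,1] = 3 ≠ 0, so Gaussian elimination proceeds without a row swap: multiplier ℓ₂₁ = (3)/(3) = 1, and U[2,2] = 3 - (1)(2) = 1.
L = 
  [  1,   0]
  [  1,   1]
U = 
  [  3,   2]
  [  0,   1]
Check row 2 of LU: [(1)(3), (1)(2) + 1] = [3, 3] = row 2 of A ✓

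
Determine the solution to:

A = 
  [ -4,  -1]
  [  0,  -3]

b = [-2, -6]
x = [0, 2]

Row reduce the augmented matrix [A|b]:
(already in echelon form)
REF = 
  [ -4,  -1,  -2]
  [  0,  -3,  -6]

Back-substitution:
x₂ = (-6) / (-3) = 2
x₁ = (-2 - (-1)(2)) / (-4) = 0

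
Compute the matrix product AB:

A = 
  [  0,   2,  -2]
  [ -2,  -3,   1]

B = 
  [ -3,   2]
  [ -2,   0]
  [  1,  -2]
AB = 
  [ -6,   4]
  [ 13,  -6]

A is 2×3 and B is 3×2, so AB is 2×2. Each entry is (row of A)·(column of B):
AB[1,1] = (0)(-3) + (2)(-2) + (-2)(1) = -6
AB[1,2] = (0)(2) + (2)(0) + (-2)(-2) = 4
AB[2,1] = (-2)(-3) + (-3)(-2) + (1)(1) = 13
AB[2,2] = (-2)(2) + (-3)(0) + (1)(-2) = -6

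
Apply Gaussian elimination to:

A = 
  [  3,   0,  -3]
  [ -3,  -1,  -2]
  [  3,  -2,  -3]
Row operations:
R2 → R2 + (1)·R1
R3 → R3 - (1)·R1
R3 → R3 - (2)·R2

Resulting echelon form:
REF = 
  [  3,   0,  -3]
  [  0,  -1,  -5]
  [  0,   0,  10]

Rank = 3 (number of non-zero pivot rows).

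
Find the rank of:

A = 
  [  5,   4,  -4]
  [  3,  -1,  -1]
rank(A) = 2

Row reduce:
R2 → R2 - (3/5)·R1
REF = 
  [    5,     4,    -4]
  [    0, -17/5,   7/5]
Pivot columns: 1, 2 → 2 pivots.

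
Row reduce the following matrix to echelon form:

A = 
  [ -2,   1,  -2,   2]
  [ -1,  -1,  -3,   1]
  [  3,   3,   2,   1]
Row operations:
R2 → R2 - (1/2)·R1
R3 → R3 + (3/2)·R1
R3 → R3 + (3)·R2

Resulting echelon form:
REF = 
  [  -2,    1,   -2,    2]
  [   0, -3/2,   -2,    0]
  [   0,    0,   -7,    4]

Rank = 3 (number of non-zero pivot rows).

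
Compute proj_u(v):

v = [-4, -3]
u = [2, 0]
v·u = (-4)(2) + (-3)(0) = -8
u·u = (2)² + (0)² = 4
proj_u(v) = (v·u / u·u) × u = (-8/4) × u = (-2) × u

proj_u(v) = [-4, 0]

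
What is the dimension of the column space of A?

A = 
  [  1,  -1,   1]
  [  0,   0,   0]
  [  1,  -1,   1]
Row reduce:
R3 → R3 - (1)·R1
REF = 
  [  1,  -1,   1]
  [  0,   0,   0]
  [  0,   0,   0]
Pivot columns: 1 → 1 pivot.
dim(Col(A)) = number of pivot columns = 1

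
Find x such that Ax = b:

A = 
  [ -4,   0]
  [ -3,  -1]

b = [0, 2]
x = [0, -2]

Row reduce the augmented matrix [A|b]:
R2 → R2 - (3/4)·R1
REF = 
  [ -4,   0,   0]
  [  0,  -1,   2]

Back-substitution:
x₂ = 2 / (-1) = -2
x₁ = (0 - (0)(-2)) / (-4) = 0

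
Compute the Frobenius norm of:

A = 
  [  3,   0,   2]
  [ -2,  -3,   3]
||A||_F = 5.916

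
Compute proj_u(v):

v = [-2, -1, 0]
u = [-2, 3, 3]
v·u = (-2)(-2) + (-1)(3) + (0)(3) = 1
u·u = (-2)² + (3)² + (3)² = 22
proj_u(v) = (v·u / u·u) × u = (1/22) × u

proj_u(v) = [-1/11, 3/22, 3/22]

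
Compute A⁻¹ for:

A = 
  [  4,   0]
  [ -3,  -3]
det(A) = (4)(-3) - (0)(-3) = -12
For a 2×2 matrix, A⁻¹ = (1/det(A)) · [[d, -b], [-c, a]]
    = (-1/12) · [[-3, 0], [3, 4]]

A⁻¹ = 
  [ 1/4,    0]
  [-1/4, -1/3]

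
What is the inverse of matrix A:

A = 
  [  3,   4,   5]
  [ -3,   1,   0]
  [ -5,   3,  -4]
det(A) = (3)·((1)(-4) - (0)(3)) - (4)·((-3)(-4) - (0)(-5)) + (5)·((-3)(3) - (1)(-5))
  = (3)(-4) - (4)(12) + (5)(-4)
  = -80
det(A) = -80 ≠ 0, so A is invertible.

Cofactors Cᵢⱼ = (-1)ⁱ⁺ʲ·Mᵢⱼ:
C = 
  [ -4, -12,  -4]
  [ 31,  13, -29]
  [ -5, -15,  15]

adj(A) = Cᵀ:
adj(A) = 
  [ -4,  31,  -5]
  [-12,  13, -15]
  [ -4, -29,  15]

A⁻¹ = (-1/80) · adj(A):
A⁻¹ = 
  [  1/20, -31/80,   1/16]
  [  3/20, -13/80,   3/16]
  [  1/20,  29/80,  -3/16]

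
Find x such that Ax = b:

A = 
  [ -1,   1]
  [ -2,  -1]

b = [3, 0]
Row reduce the augmented matrix [A|b]:
R2 → R2 - (2)·R1
REF = 
  [ -1,   1,   3]
  [  0,  -3,  -6]

Back-substitution:
x₂ = (-6) / (-3) = 2
x₁ = (3 - (1)(2)) / (-1) = -1

x = [-1, 2]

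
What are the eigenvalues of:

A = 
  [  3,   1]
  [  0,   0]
λ = 3, 0

tr(A) = 3, det(A) = 0
Characteristic polynomial: λ² - tr(A)λ + det(A) = λ² - 3λ
λ² - 3λ = λ(λ - 3)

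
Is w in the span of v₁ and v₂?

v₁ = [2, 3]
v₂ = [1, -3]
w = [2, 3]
Yes

Form the augmented matrix and row-reduce:
[v₁|v₂|w] = 
  [  2,   1,   2]
  [  3,  -3,   3]
R2 → R2 - (3/2)·R1
REF = 
  [   2,    1,    2]
  [   0, -9/2,    0]

No row of the form [0 0 | nonzero], so the system is consistent. Back-substitution gives c₁ = 1, c₂ = 0: w = (1)·v₁ + (0)·v₂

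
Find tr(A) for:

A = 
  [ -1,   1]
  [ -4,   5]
4

tr(A) = -1 + 5 = 4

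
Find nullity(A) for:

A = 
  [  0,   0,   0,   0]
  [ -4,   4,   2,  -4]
nullity(A) = 3

Row reduce:
Swap R1 ↔ R2
REF = 
  [ -4,   4,   2,  -4]
  [  0,   0,   0,   0]
Pivot columns: 1 → 1 pivot.
rank(A) = 1, so nullity(A) = 4 - 1 = 3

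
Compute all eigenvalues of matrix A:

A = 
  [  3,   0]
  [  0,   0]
tr(A) = 3, det(A) = 0
Characteristic polynomial: λ² - tr(A)λ + det(A) = λ² - 3λ
λ² - 3λ = λ(λ - 3)

λ = 3, 0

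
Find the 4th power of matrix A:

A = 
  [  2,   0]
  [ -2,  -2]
A² = A·A:
A²[1,1] = (2)(2) + (0)(-2) = 4
A²[1,2] = (2)(0) + (0)(-2) = 0
A²[2,1] = (-2)(2) + (-2)(-2) = 0
A²[2,2] = (-2)(0) + (-2)(-2) = 4
A² = 
  [  4,   0]
  [  0,   4]

A^3 = A^2·A:
A^3[1,1] = (4)(2) + (0)(-2) = 8
A^3[1,2] = (4)(0) + (0)(-2) = 0
A^3[2,1] = (0)(2) + (4)(-2) = -8
A^3[2,2] = (0)(0) + (4)(-2) = -8
A^3 = 
  [  8,   0]
  [ -8,  -8]

A^4 = A^3·A:
A^4[1,1] = (8)(2) + (0)(-2) = 16
A^4[1,2] = (8)(0) + (0)(-2) = 0
A^4[2,1] = (-8)(2) + (-8)(-2) = 0
A^4[2,2] = (-8)(0) + (-8)(-2) = 16
A^4 = 
  [ 16,   0]
  [  0,  16]

Therefore
A^4 = 
  [ 16,   0]
  [  0,  16]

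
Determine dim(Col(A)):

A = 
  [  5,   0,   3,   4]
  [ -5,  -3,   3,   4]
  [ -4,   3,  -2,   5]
dim(Col(A)) = 3

Row reduce:
R2 → R2 + (1)·R1
R3 → R3 + (4/5)·R1
R3 → R3 + (1)·R2
REF = 
  [   5,    0,    3,    4]
  [   0,   -3,    6,    8]
  [   0,    0, 32/5, 81/5]
Pivot columns: 1, 2, 3 → 3 pivots.
dim(Col(A)) = number of pivot columns = 3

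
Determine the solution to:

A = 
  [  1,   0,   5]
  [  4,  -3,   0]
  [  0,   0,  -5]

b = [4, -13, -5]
Row reduce the augmented matrix [A|b]:
R2 → R2 - (4)·R1
REF = 
  [  1,   0,   5,   4]
  [  0,  -3, -20, -29]
  [  0,   0,  -5,  -5]

Back-substitution:
x₃ = (-5) / (-5) = 1
x₂ = (-29 - (-20)(1)) / (-3) = 3
x₁ = (4 - (0)(3) - (5)(1)) / 1 = -1

x = [-1, 3, 1]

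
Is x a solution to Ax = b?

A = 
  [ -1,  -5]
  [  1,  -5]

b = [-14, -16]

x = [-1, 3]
Yes

Ax = [-14, -16] = b ✓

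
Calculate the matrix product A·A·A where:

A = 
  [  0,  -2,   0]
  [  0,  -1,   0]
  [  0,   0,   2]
A² = A·A:
A²[1,1] = (0)(0) + (-2)(0) + (0)(0) = 0
A²[1,2] = (0)(-2) + (-2)(-1) + (0)(0) = 2
A²[1,3] = (0)(0) + (-2)(0) + (0)(2) = 0
A²[2,1] = (0)(0) + (-1)(0) + (0)(0) = 0
A²[2,2] = (0)(-2) + (-1)(-1) + (0)(0) = 1
A²[2,3] = (0)(0) + (-1)(0) + (0)(2) = 0
A²[3,1] = (0)(0) + (0)(0) + (2)(0) = 0
A²[3,2] = (0)(-2) + (0)(-1) + (2)(0) = 0
A²[3,3] = (0)(0) + (0)(0) + (2)(2) = 4
A² = 
  [  0,   2,   0]
  [  0,   1,   0]
  [  0,   0,   4]

A^3 = A^2·A:
A^3[1,1] = (0)(0) + (2)(0) + (0)(0) = 0
A^3[1,2] = (0)(-2) + (2)(-1) + (0)(0) = -2
A^3[1,3] = (0)(0) + (2)(0) + (0)(2) = 0
A^3[2,1] = (0)(0) + (1)(0) + (0)(0) = 0
A^3[2,2] = (0)(-2) + (1)(-1) + (0)(0) = -1
A^3[2,3] = (0)(0) + (1)(0) + (0)(2) = 0
A^3[3,1] = (0)(0) + (0)(0) + (4)(0) = 0
A^3[3,2] = (0)(-2) + (0)(-1) + (4)(0) = 0
A^3[3,3] = (0)(0) + (0)(0) + (4)(2) = 8
A^3 = 
  [  0,  -2,   0]
  [  0,  -1,   0]
  [  0,   0,   8]

Therefore
A^3 = 
  [  0,  -2,   0]
  [  0,  -1,   0]
  [  0,   0,   8]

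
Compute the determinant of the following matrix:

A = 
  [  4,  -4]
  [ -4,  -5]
-36

For a 2×2 matrix, det = ad - bc = (4)(-5) - (-4)(-4) = -36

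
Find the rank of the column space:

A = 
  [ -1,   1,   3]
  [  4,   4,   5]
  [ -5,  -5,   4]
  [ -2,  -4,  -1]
Row reduce:
R2 → R2 + (4)·R1
R3 → R3 - (5)·R1
R4 → R4 - (2)·R1
R3 → R3 + (5/4)·R2
R4 → R4 + (3/4)·R2
R4 → R4 - (23/41)·R3
REF = 
  [  -1,    1,    3]
  [   0,    8,   17]
  [   0,    0, 41/4]
  [   0,    0,    0]
Pivot columns: 1, 2, 3 → 3 pivots.
dim(Col(A)) = number of pivot columns = 3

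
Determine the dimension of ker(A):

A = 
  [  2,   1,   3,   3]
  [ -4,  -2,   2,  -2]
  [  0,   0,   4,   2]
nullity(A) = 2

Row reduce:
R2 → R2 + (2)·R1
R3 → R3 - (1/2)·R2
REF = 
  [  2,   1,   3,   3]
  [  0,   0,   8,   4]
  [  0,   0,   0,   0]
Pivot columns: 1, 3 → 2 pivots.
rank(A) = 2, so nullity(A) = 4 - 2 = 2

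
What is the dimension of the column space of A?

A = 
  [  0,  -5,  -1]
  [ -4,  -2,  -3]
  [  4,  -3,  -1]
Row reduce:
Swap R1 ↔ R2
R3 → R3 + (1)·R1
R3 → R3 - (1)·R2
REF = 
  [ -4,  -2,  -3]
  [  0,  -5,  -1]
  [  0,   0,  -3]
Pivot columns: 1, 2, 3 → 3 pivots.
dim(Col(A)) = number of pivot columns = 3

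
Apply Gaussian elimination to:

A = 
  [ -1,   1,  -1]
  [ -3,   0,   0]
Row operations:
R2 → R2 - (3)·R1

Resulting echelon form:
REF = 
  [ -1,   1,  -1]
  [  0,  -3,   3]

Rank = 2 (number of non-zero pivot rows).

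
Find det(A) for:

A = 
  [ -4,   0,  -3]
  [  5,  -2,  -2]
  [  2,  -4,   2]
Cofactor expansion along row 1:
det(A) = (-4)·((-2)(2) - (-2)(-4)) - (0)·((5)(2) - (-2)(2)) + (-3)·((5)(-4) - (-2)(2))
  = (-4)(-12) - (0)(14) + (-3)(-16)
  = 96

det(A) = 96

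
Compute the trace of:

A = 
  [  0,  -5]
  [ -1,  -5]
-5

tr(A) = 0 + -5 = -5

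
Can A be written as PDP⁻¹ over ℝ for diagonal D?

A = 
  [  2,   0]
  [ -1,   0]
Yes

tr(A) = 2, det(A) = 0
Characteristic polynomial: λ² - tr(A)λ + det(A) = λ² - 2λ
λ² - 2λ = λ(λ - 2)
Eigenvalues: 2, 0
λ=0: alg. mult. = 1, geom. mult. = 2 - rank(A - (0)I) = 2 - 1 = 1
λ=2: alg. mult. = 1, geom. mult. = 2 - rank(A - (2)I) = 2 - 1 = 1
Sum of geometric multiplicities equals n, so A has n independent eigenvectors.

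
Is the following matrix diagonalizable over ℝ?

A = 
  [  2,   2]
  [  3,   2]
Yes

tr(A) = 4, det(A) = -2
Characteristic polynomial: λ² - tr(A)λ + det(A) = λ² - 4λ - 2
λ² - 4λ - 2 = 0  ⇒  λ = (4 ± √((-4)² - 4·(-2)))/2 = (4 ± √(24))/2
  = 2 + √6,  2 - √6
Eigenvalues: 2 + √6, 2 - √6  (≈ 4.449, -0.4495)
The two irrational eigenvalues are distinct (simple), so each has alg. mult. = geom. mult. = 1.
Sum of geometric multiplicities equals n, so A has n independent eigenvectors.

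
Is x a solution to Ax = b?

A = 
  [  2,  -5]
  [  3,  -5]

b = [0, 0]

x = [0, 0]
Yes

Ax = [0, 0] = b ✓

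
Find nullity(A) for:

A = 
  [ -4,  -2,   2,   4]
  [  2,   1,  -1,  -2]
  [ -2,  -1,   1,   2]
nullity(A) = 3

Row reduce:
R2 → R2 + (1/2)·R1
R3 → R3 - (1/2)·R1
REF = 
  [ -4,  -2,   2,   4]
  [  0,   0,   0,   0]
  [  0,   0,   0,   0]
Pivot columns: 1 → 1 pivot.
rank(A) = 1, so nullity(A) = 4 - 1 = 3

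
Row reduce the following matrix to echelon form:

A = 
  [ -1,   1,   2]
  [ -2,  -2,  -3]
Row operations:
R2 → R2 - (2)·R1

Resulting echelon form:
REF = 
  [ -1,   1,   2]
  [  0,  -4,  -7]

Rank = 2 (number of non-zero pivot rows).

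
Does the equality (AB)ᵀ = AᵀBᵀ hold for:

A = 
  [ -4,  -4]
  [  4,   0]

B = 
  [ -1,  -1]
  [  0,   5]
No

(AB)ᵀ = 
  [  4,  -4]
  [-16,  -4]

AᵀBᵀ = 
  [  0,  20]
  [  4,   0]

The two matrices differ, so (AB)ᵀ ≠ AᵀBᵀ in general. The correct identity is (AB)ᵀ = BᵀAᵀ.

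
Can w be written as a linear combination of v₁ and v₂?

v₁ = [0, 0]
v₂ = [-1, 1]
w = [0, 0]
Yes

Form the augmented matrix and row-reduce:
[v₁|v₂|w] = 
  [  0,  -1,   0]
  [  0,   1,   0]
R2 → R2 + (1)·R1
REF = 
  [  0,  -1,   0]
  [  0,   0,   0]

No row of the form [0 0 | nonzero], so the system is consistent. Back-substitution gives c₁ = 0, c₂ = 0: w = (0)·v₁ + (0)·v₂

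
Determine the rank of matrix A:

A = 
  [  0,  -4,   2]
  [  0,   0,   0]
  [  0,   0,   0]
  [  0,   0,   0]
Row reduce:
(no row operations needed)
REF = 
  [  0,  -4,   2]
  [  0,   0,   0]
  [  0,   0,   0]
  [  0,   0,   0]
Pivot columns: 2 → 1 pivot.

rank(A) = 1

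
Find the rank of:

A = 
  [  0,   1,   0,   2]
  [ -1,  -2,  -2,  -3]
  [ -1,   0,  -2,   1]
rank(A) = 2

Row reduce:
Swap R1 ↔ R2
R3 → R3 - (1)·R1
R3 → R3 - (2)·R2
REF = 
  [ -1,  -2,  -2,  -3]
  [  0,   1,   0,   2]
  [  0,   0,   0,   0]
Pivot columns: 1, 2 → 2 pivots.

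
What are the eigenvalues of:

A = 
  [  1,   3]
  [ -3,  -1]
λ = 2i√2, -2i√2  (≈ 0 + 2.828i, 0 - 2.828i)

tr(A) = 0, det(A) = 8
Characteristic polynomial: λ² - tr(A)λ + det(A) = λ² + 8
λ² + 8 = 0  ⇒  λ = (0 ± √((0)² - 4·(8)))/2 = (0 ± √(-32))/2
  = 2i√2,  -2i√2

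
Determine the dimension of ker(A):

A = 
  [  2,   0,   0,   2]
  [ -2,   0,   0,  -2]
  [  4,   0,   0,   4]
nullity(A) = 3

Row reduce:
R2 → R2 + (1)·R1
R3 → R3 - (2)·R1
REF = 
  [  2,   0,   0,   2]
  [  0,   0,   0,   0]
  [  0,   0,   0,   0]
Pivot columns: 1 → 1 pivot.
rank(A) = 1, so nullity(A) = 4 - 1 = 3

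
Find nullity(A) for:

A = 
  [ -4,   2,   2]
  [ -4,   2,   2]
nullity(A) = 2

Row reduce:
R2 → R2 - (1)·R1
REF = 
  [ -4,   2,   2]
  [  0,   0,   0]
Pivot columns: 1 → 1 pivot.
rank(A) = 1, so nullity(A) = 3 - 1 = 2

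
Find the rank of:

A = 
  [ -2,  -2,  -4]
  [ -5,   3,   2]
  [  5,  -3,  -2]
Row reduce:
R2 → R2 - (5/2)·R1
R3 → R3 + (5/2)·R1
R3 → R3 + (1)·R2
REF = 
  [ -2,  -2,  -4]
  [  0,   8,  12]
  [  0,   0,   0]
Pivot columns: 1, 2 → 2 pivots.

rank(A) = 2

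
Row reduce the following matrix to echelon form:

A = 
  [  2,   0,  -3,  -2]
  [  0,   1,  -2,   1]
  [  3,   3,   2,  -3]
Row operations:
R3 → R3 - (3/2)·R1
R3 → R3 - (3)·R2

Resulting echelon form:
REF = 
  [   2,    0,   -3,   -2]
  [   0,    1,   -2,    1]
  [   0,    0, 25/2,   -3]

Rank = 3 (number of non-zero pivot rows).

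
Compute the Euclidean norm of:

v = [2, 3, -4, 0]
5.385

||v||₂ = √((2)² + (3)² + (-4)² + (0)²) = √29 = 5.385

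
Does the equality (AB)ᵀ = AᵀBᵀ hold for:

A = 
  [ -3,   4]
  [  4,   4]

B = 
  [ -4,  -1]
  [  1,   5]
No

(AB)ᵀ = 
  [ 16, -12]
  [ 23,  16]

AᵀBᵀ = 
  [  8,  17]
  [-20,  24]

The two matrices differ, so (AB)ᵀ ≠ AᵀBᵀ in general. The correct identity is (AB)ᵀ = BᵀAᵀ.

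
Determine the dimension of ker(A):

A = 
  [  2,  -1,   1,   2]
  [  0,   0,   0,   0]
nullity(A) = 3

Row reduce:
(no row operations needed)
REF = 
  [  2,  -1,   1,   2]
  [  0,   0,   0,   0]
Pivot columns: 1 → 1 pivot.
rank(A) = 1, so nullity(A) = 4 - 1 = 3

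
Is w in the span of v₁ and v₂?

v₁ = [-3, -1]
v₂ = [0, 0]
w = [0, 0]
Yes

Form the augmented matrix and row-reduce:
[v₁|v₂|w] = 
  [ -3,   0,   0]
  [ -1,   0,   0]
R2 → R2 - (1/3)·R1
REF = 
  [ -3,   0,   0]
  [  0,   0,   0]

No row of the form [0 0 | nonzero], so the system is consistent. Back-substitution gives c₁ = 0, c₂ = 0: w = (0)·v₁ + (0)·v₂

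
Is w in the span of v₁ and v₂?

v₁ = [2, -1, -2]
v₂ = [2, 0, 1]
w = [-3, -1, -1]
No

Form the augmented matrix and row-reduce:
[v₁|v₂|w] = 
  [  2,   2,  -3]
  [ -1,   0,  -1]
  [ -2,   1,  -1]
R2 → R2 + (1/2)·R1
R3 → R3 + (1)·R1
R3 → R3 - (3)·R2
REF = 
  [   2,    2,   -3]
  [   0,    1, -5/2]
  [   0,    0,  7/2]

Row 3 reads [0 0 | 7/2], i.e. 0 = 7/2, so the system is inconsistent and w ∉ span{v₁, v₂}.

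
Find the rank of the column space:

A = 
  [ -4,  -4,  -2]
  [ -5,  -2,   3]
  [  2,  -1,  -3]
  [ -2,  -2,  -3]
Row reduce:
R2 → R2 - (5/4)·R1
R3 → R3 + (1/2)·R1
R4 → R4 - (1/2)·R1
R3 → R3 + (1)·R2
R4 → R4 + (4/3)·R3
REF = 
  [  -4,   -4,   -2]
  [   0,    3, 11/2]
  [   0,    0,  3/2]
  [   0,    0,    0]
Pivot columns: 1, 2, 3 → 3 pivots.
dim(Col(A)) = number of pivot columns = 3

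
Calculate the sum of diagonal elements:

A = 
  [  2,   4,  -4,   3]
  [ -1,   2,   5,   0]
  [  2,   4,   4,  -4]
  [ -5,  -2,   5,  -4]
4

tr(A) = 2 + 2 + 4 + -4 = 4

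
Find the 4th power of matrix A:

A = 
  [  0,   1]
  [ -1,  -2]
A^4 = 
  [ -3,  -4]
  [  4,   5]

A² = A·A:
A²[1,1] = (0)(0) + (1)(-1) = -1
A²[1,2] = (0)(1) + (1)(-2) = -2
A²[2,1] = (-1)(0) + (-2)(-1) = 2
A²[2,2] = (-1)(1) + (-2)(-2) = 3
A² = 
  [ -1,  -2]
  [  2,   3]

A^3 = A^2·A:
A^3[1,1] = (-1)(0) + (-2)(-1) = 2
A^3[1,2] = (-1)(1) + (-2)(-2) = 3
A^3[2,1] = (2)(0) + (3)(-1) = -3
A^3[2,2] = (2)(1) + (3)(-2) = -4
A^3 = 
  [  2,   3]
  [ -3,  -4]

A^4 = A^3·A:
A^4[1,1] = (2)(0) + (3)(-1) = -3
A^4[1,2] = (2)(1) + (3)(-2) = -4
A^4[2,1] = (-3)(0) + (-4)(-1) = 4
A^4[2,2] = (-3)(1) + (-4)(-2) = 5
A^4 = 
  [ -3,  -4]
  [  4,   5]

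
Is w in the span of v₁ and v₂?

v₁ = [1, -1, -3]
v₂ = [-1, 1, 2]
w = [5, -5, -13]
Yes

Form the augmented matrix and row-reduce:
[v₁|v₂|w] = 
  [  1,  -1,   5]
  [ -1,   1,  -5]
  [ -3,   2, -13]
R2 → R2 + (1)·R1
R3 → R3 + (3)·R1
Swap R2 ↔ R3
REF = 
  [  1,  -1,   5]
  [  0,  -1,   2]
  [  0,   0,   0]

No row of the form [0 0 | nonzero], so the system is consistent. Back-substitution gives c₁ = 3, c₂ = -2: w = (3)·v₁ + (-2)·v₂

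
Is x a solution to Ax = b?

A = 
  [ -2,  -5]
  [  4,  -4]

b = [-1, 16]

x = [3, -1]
Yes

Ax = [-1, 16] = b ✓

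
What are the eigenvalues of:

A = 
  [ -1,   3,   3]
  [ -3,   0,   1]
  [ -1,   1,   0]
λ = -1, i√11, -i√11  (≈ -1, 0 + 3.317i, 0 - 3.317i)

Characteristic polynomial: det(λI - A) = λ³ + λ² + 11λ + 11
Testing integer divisors of the constant term: p(-1) = 0, so (λ + 1) is a factor:
p(λ) = (λ + 1)(λ² + 11)
λ² + 11 = 0  ⇒  λ = (0 ± √((0)² - 4·(11)))/2 = (0 ± √(-44))/2
  = i√11,  -i√11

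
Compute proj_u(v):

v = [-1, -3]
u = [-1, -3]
v·u = (-1)(-1) + (-3)(-3) = 10
u·u = (-1)² + (-3)² = 10
proj_u(v) = (v·u / u·u) × u = (10/10) × u = (1) × u

proj_u(v) = [-1, -3]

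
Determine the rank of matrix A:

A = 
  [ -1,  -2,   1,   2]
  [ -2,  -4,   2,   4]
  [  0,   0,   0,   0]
Row reduce:
R2 → R2 - (2)·R1
REF = 
  [ -1,  -2,   1,   2]
  [  0,   0,   0,   0]
  [  0,   0,   0,   0]
Pivot columns: 1 → 1 pivot.

rank(A) = 1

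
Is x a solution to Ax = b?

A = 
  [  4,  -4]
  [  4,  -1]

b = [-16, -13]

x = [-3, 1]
Yes

Ax = [-16, -13] = b ✓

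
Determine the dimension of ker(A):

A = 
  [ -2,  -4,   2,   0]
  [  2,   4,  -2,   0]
nullity(A) = 3

Row reduce:
R2 → R2 + (1)·R1
REF = 
  [ -2,  -4,   2,   0]
  [  0,   0,   0,   0]
Pivot columns: 1 → 1 pivot.
rank(A) = 1, so nullity(A) = 4 - 1 = 3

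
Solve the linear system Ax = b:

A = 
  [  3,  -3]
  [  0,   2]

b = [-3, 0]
x = [-1, 0]

Row reduce the augmented matrix [A|b]:
(already in echelon form)
REF = 
  [  3,  -3,  -3]
  [  0,   2,   0]

Back-substitution:
x₂ = 0 / 2 = 0
x₁ = (-3 - (-3)(0)) / 3 = -1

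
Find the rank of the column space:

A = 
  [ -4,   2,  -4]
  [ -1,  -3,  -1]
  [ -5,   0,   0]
dim(Col(A)) = 3

Row reduce:
R2 → R2 - (1/4)·R1
R3 → R3 - (5/4)·R1
R3 → R3 - (5/7)·R2
REF = 
  [  -4,    2,   -4]
  [   0, -7/2,    0]
  [   0,    0,    5]
Pivot columns: 1, 2, 3 → 3 pivots.
dim(Col(A)) = number of pivot columns = 3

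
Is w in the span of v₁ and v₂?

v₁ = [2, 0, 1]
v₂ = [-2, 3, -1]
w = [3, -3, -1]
No

Form the augmented matrix and row-reduce:
[v₁|v₂|w] = 
  [  2,  -2,   3]
  [  0,   3,  -3]
  [  1,  -1,  -1]
R3 → R3 - (1/2)·R1
REF = 
  [   2,   -2,    3]
  [   0,    3,   -3]
  [   0,    0, -5/2]

Row 3 reads [0 0 | -5/2], i.e. 0 = -5/2, so the system is inconsistent and w ∉ span{v₁, v₂}.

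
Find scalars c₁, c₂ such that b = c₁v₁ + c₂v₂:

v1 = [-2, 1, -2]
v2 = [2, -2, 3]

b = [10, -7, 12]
c1 = -3, c2 = 2

b = -3·v1 + 2·v2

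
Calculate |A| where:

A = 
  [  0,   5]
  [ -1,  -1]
5

For a 2×2 matrix, det = ad - bc = (0)(-1) - (5)(-1) = 5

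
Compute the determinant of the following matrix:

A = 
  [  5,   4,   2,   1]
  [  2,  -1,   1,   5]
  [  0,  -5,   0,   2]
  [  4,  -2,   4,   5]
-203

Cofactor expansion along row 1: det(A) = a₁₁M₁₁ - a₁₂M₁₂ + a₁₃M₁₃ - a₁₄M₁₄

M₁₁ = det[[-1, 1, 5]; [-5, 0, 2]; [-2, 4, 5]]
  = (-1)·((0)(5) - (2)(4)) - (1)·((-5)(5) - (2)(-2)) + (5)·((-5)(4) - (0)(-2))
  = (-1)(-8) - (1)(-21) + (5)(-20)
  = -71
M₁₂ = det[[2, 1, 5]; [0, 0, 2]; [4, 4, 5]]
  = (2)·((0)(5) - (2)(4)) - (1)·((0)(5) - (2)(4)) + (5)·((0)(4) - (0)(4))
  = (2)(-8) - (1)(-8) + (5)(0)
  = -8
M₁₃ = det[[2, -1, 5]; [0, -5, 2]; [4, -2, 5]]
  = (2)·((-5)(5) - (2)(-2)) - (-1)·((0)(5) - (2)(4)) + (5)·((0)(-2) - (-5)(4))
  = (2)(-21) - (-1)(-8) + (5)(20)
  = 50
M₁₄ = det[[2, -1, 1]; [0, -5, 0]; [4, -2, 4]]
  = (2)·((-5)(4) - (0)(-2)) - (-1)·((0)(4) - (0)(4)) + (1)·((0)(-2) - (-5)(4))
  = (2)(-20) - (-1)(0) + (1)(20)
  = -20

det(A) = (5)(-71) - (4)(-8) + (2)(50) - (1)(-20) = -203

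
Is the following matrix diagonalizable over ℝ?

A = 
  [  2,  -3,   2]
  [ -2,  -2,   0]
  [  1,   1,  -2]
Yes

Characteristic polynomial: det(λI - A) = λ³ + 2λ² - 12λ - 20
By the rational root theorem any rational root is an integer dividing 20; none of those is a root, so p(λ) has no rational roots and hence (being an irreducible cubic) no repeated roots.
Discriminant of the cubic: Δ = 5968
Δ > 0 ⇒ three distinct real eigenvalues: λ ≈ -3.775, -1.579, 3.355
Three distinct real eigenvalues, so A has 3 independent eigenvectors.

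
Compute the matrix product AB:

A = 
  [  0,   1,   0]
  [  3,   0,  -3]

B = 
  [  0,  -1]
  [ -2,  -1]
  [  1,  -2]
AB = 
  [ -2,  -1]
  [ -3,   3]

A is 2×3 and B is 3×2, so AB is 2×2. Each entry is (row of A)·(column of B):
AB[1,1] = (0)(0) + (1)(-2) + (0)(1) = -2
AB[1,2] = (0)(-1) + (1)(-1) + (0)(-2) = -1
AB[2,1] = (3)(0) + (0)(-2) + (-3)(1) = -3
AB[2,2] = (3)(-1) + (0)(-1) + (-3)(-2) = 3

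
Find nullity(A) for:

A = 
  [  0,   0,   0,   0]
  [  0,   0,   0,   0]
nullity(A) = 4

Row reduce:
(no row operations needed)
REF = 
  [  0,   0,   0,   0]
  [  0,   0,   0,   0]
Pivot columns: none → 0 pivots.
rank(A) = 0, so nullity(A) = 4 - 0 = 4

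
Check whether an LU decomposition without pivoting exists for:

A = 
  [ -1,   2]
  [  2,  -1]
Yes.
A[1,1] = -1 ≠ 0, so Gaussian elimination proceeds without a row swap: multiplier ℓ₂₁ = (2)/(-1) = -2, and U[2,2] = -1 - (-2)(2) = 3.
L = 
  [  1,   0]
  [ -2,   1]
U = 
  [ -1,   2]
  [  0,   3]
Check row 2 of LU: [(-2)(-1), (-2)(2) + 3] = [2, -1] = row 2 of A ✓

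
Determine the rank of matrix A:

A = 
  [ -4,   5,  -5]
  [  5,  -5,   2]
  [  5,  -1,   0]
rank(A) = 3

Row reduce:
R2 → R2 + (5/4)·R1
R3 → R3 + (5/4)·R1
R3 → R3 - (21/5)·R2
REF = 
  [   -4,     5,    -5]
  [    0,   5/4, -17/4]
  [    0,     0,  58/5]
Pivot columns: 1, 2, 3 → 3 pivots.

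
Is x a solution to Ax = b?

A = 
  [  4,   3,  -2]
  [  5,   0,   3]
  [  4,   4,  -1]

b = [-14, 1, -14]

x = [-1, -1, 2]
No

Ax = [-11, 1, -10] ≠ b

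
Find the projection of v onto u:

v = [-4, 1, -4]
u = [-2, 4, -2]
proj_u(v) = [-5/3, 10/3, -5/3]

v·u = (-4)(-2) + (1)(4) + (-4)(-2) = 20
u·u = (-2)² + (4)² + (-2)² = 24
proj_u(v) = (v·u / u·u) × u = (20/24) × u = (5/6) × u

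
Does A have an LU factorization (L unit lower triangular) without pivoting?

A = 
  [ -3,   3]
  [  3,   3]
Yes.
A[1,1] = -3 ≠ 0, so Gaussian elimination proceeds without a row swap: multiplier ℓ₂₁ = (3)/(-3) = -1, and U[2,2] = 3 - (-1)(3) = 6.
L = 
  [  1,   0]
  [ -1,   1]
U = 
  [ -3,   3]
  [  0,   6]
Check row 2 of LU: [(-1)(-3), (-1)(3) + 6] = [3, 3] = row 2 of A ✓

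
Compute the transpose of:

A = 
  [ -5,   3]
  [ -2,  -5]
Aᵀ = 
  [ -5,  -2]
  [  3,  -5]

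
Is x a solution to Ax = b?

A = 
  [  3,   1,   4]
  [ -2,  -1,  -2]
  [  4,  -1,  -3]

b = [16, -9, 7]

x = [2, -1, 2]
No

Ax = [13, -7, 3] ≠ b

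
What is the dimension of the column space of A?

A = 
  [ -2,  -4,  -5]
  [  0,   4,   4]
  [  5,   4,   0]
Row reduce:
R3 → R3 + (5/2)·R1
R3 → R3 + (3/2)·R2
REF = 
  [   -2,    -4,    -5]
  [    0,     4,     4]
  [    0,     0, -13/2]
Pivot columns: 1, 2, 3 → 3 pivots.
dim(Col(A)) = number of pivot columns = 3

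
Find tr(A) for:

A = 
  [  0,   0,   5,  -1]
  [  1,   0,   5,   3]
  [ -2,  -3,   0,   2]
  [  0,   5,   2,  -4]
-4

tr(A) = 0 + 0 + 0 + -4 = -4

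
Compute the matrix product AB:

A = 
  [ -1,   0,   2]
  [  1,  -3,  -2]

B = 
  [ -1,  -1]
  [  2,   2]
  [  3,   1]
A is 2×3 and B is 3×2, so AB is 2×2. Each entry is (row of A)·(column of B):
AB[1,1] = (-1)(-1) + (0)(2) + (2)(3) = 7
AB[1,2] = (-1)(-1) + (0)(2) + (2)(1) = 3
AB[2,1] = (1)(-1) + (-3)(2) + (-2)(3) = -13
AB[2,2] = (1)(-1) + (-3)(2) + (-2)(1) = -9

AB = 
  [  7,   3]
  [-13,  -9]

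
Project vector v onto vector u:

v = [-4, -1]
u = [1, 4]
proj_u(v) = [-8/17, -32/17]

v·u = (-4)(1) + (-1)(4) = -8
u·u = (1)² + (4)² = 17
proj_u(v) = (v·u / u·u) × u = (-8/17) × u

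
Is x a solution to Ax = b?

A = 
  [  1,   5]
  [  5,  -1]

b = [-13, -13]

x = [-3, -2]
Yes

Ax = [-13, -13] = b ✓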